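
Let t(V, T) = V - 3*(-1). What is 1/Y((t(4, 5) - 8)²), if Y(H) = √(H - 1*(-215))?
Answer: √6/36 ≈ 0.068041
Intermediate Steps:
t(V, T) = 3 + V (t(V, T) = V + 3 = 3 + V)
Y(H) = √(215 + H) (Y(H) = √(H + 215) = √(215 + H))
1/Y((t(4, 5) - 8)²) = 1/(√(215 + ((3 + 4) - 8)²)) = 1/(√(215 + (7 - 8)²)) = 1/(√(215 + (-1)²)) = 1/(√(215 + 1)) = 1/(√216) = 1/(6*√6) = √6/36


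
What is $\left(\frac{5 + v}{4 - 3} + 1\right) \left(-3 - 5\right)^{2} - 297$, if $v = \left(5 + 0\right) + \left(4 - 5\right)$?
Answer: $343$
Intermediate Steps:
$v = 4$ ($v = 5 - 1 = 4$)
$\left(\frac{5 + v}{4 - 3} + 1\right) \left(-3 - 5\right)^{2} - 297 = \left(\frac{5 + 4}{4 - 3} + 1\right) \left(-3 - 5\right)^{2} - 297 = \left(\frac{9}{1} + 1\right) \left(-8\right)^{2} - 297 = \left(9 \cdot 1 + 1\right) 64 - 297 = \left(9 + 1\right) 64 - 297 = 10 \cdot 64 - 297 = 640 - 297 = 343$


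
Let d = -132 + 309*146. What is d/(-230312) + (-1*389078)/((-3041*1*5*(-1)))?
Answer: -45146641823/1750946980 ≈ -25.784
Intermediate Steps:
d = 44982 (d = -132 + 45114 = 44982)
d/(-230312) + (-1*389078)/((-3041*1*5*(-1))) = 44982/(-230312) + (-1*389078)/((-3041*1*5*(-1))) = 44982*(-1/230312) - 389078/((-15205*(-1))) = -22491/115156 - 389078/((-3041*(-5))) = -22491/115156 - 389078/15205 = -45146641823/1750946980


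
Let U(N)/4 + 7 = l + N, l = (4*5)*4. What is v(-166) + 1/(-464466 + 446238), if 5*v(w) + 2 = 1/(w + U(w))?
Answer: -9817123/24516660 ≈ -0.40043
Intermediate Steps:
l = 80 (l = 20*4 = 80)
U(N) = 292 + 4*N (U(N) = -28 + 4*(80 + N) = -28 + (320 + 4*N) = 292 + 4*N)
v(w) = -⅖ + 1/(5*(292 + 5*w)) (v(w) = -⅖ + 1/(5*(w + (292 + 4*w))) = -⅖ + 1/(5*(292 + 5*w)))
v(-166) + 1/(-464466 + 446238) = (-583 - 10*(-166))/(5*(292 + 5*(-166))) + 1/(-464466 + 446238) = (-583 + 1660)/(5*(292 - 830)) + 1/(-18228) = (⅕)*1077/(-538) - 1/18228 = (⅕)*(-1/538)*1077 - 1/18228 = -1077/2690 - 1/18228 = -9817123/24516660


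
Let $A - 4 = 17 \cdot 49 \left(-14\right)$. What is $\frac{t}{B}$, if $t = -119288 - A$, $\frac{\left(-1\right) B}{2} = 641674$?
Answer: $\frac{53815}{641674} \approx 0.083867$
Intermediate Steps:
$B = -1283348$ ($B = \left(-2\right) 641674 = -1283348$)
$A = -11658$ ($A = 4 + 17 \cdot 49 \left(-14\right) = 4 + 833 \left(-14\right) = 4 - 11662 = -11658$)
$t = -107630$ ($t = -119288 - -11658 = -119288 + 11658 = -107630$)
$\frac{t}{B} = - \frac{107630}{-1283348} = \left(-107630\right) \left(- \frac{1}{1283348}\right) = \frac{53815}{641674}$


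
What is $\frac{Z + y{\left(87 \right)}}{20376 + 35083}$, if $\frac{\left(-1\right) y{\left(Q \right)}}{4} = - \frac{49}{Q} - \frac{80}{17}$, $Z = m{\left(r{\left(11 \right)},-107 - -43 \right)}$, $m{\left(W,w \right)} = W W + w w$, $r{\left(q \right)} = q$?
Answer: $\frac{6268115}{82023861} \approx 0.076418$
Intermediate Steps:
$m{\left(W,w \right)} = W^{2} + w^{2}$
$Z = 4217$ ($Z = 11^{2} + \left(-107 - -43\right)^{2} = 121 + \left(-107 + 43\right)^{2} = 121 + \left(-64\right)^{2} = 121 + 4096 = 4217$)
$y{\left(Q \right)} = \frac{320}{17} + \frac{196}{Q}$ ($y{\left(Q \right)} = - 4 \left(- \frac{49}{Q} - \frac{80}{17}\right) = - 4 \left(- \frac{80}{17} - \frac{49}{Q}\right) = \frac{320}{17} + \frac{196}{Q}$)
$\frac{Z + y{\left(87 \right)}}{20376 + 35083} = \frac{4217 + \left(\frac{320}{17} + \frac{196}{87}\right)}{20376 + 35083} = \frac{4217 + \left(\frac{320}{17} + 196 \cdot \frac{1}{87}\right)}{55459} = \left(4217 + \left(\frac{320}{17} + \frac{196}{87}\right)\right) \frac{1}{55459} = \left(4217 + \frac{31172}{1479}\right) \frac{1}{55459} = \frac{6268115}{1479} \cdot \frac{1}{55459} = \frac{6268115}{82023861}$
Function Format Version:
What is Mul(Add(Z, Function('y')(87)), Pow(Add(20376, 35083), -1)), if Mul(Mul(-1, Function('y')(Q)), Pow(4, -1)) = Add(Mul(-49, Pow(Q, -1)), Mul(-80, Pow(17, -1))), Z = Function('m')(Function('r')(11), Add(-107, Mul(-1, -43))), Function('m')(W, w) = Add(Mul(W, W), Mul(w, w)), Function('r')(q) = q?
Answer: Rational(6268115, 82023861) ≈ 0.076418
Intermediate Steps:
Function('m')(W, w) = Add(Pow(W, 2), Pow(w, 2))
Z = 4217 (Z = Add(Pow(11, 2), Pow(Add(-107, Mul(-1, -43)), 2)) = Add(121, Pow(Add(-107, 43), 2)) = Add(121, Pow(-64, 2)) = Add(121, 4096) = 4217)
Function('y')(Q) = Add(Rational(320, 17), Mul(196, Pow(Q, -1))) (Function('y')(Q) = Mul(-4, Add(Mul(-49, Pow(Q, -1)), Mul(-80, Pow(17, -1)))) = Mul(-4, Add(Mul(-49, Pow(Q, -1)), Mul(-80, Rational(1, 17)))) = Mul(-4, Add(Mul(-49, Pow(Q, -1)), Rational(-80, 17))) = Mul(-4, Add(Rational(-80, 17), Mul(-49, Pow(Q, -1)))) = Add(Rational(320, 17), Mul(196, Pow(Q, -1))))
Mul(Add(Z, Function('y')(87)), Pow(Add(20376, 35083), -1)) = Mul(Add(4217, Add(Rational(320, 17), Mul(196, Pow(87, -1)))), Pow(Add(20376, 35083), -1)) = Mul(Add(4217, Add(Rational(320, 17), Mul(196, Rational(1, 87)))), Pow(55459, -1)) = Mul(Add(4217, Add(Rational(320, 17), Rational(196, 87))), Rational(1, 55459)) = Mul(Add(4217, Rational(31172, 1479)), Rational(1, 55459)) = Mul(Rational(6268115, 1479), Rational(1, 55459)) = Rational(6268115, 82023861)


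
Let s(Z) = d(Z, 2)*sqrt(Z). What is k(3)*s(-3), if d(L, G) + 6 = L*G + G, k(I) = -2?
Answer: 20*I*sqrt(3) ≈ 34.641*I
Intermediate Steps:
d(L, G) = -6 + G + G*L (d(L, G) = -6 + (L*G + G) = -6 + (G*L + G) = -6 + (G + G*L) = -6 + G + G*L)
s(Z) = sqrt(Z)*(-4 + 2*Z) (s(Z) = (-6 + 2 + 2*Z)*sqrt(Z) = (-4 + 2*Z)*sqrt(Z) = sqrt(Z)*(-4 + 2*Z))
k(3)*s(-3) = -4*sqrt(-3)*(-2 - 3) = -4*I*sqrt(3)*(-5) = -(-20)*I*sqrt(3) = 20*I*sqrt(3)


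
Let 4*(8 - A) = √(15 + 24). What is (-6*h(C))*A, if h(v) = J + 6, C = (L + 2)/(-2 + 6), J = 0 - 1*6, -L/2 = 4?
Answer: 0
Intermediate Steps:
L = -8 (L = -2*4 = -8)
A = 8 - √39/4 (A = 8 - √(15 + 24)/4 = 8 - √39/4 ≈ 6.4388)
J = -6 (J = 0 - 6 = -6)
C = -3/2 (C = (-8 + 2)/(-2 + 6) = -6/4 = -6*¼ = -3/2 ≈ -1.5000)
h(v) = 0 (h(v) = -6 + 6 = 0)
(-6*h(C))*A = (-6*0)*(8 - √39/4) = 0*(8 - √39/4) = 0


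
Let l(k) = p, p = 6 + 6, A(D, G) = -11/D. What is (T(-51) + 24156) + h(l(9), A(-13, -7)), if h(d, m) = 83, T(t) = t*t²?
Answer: -108412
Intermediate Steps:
p = 12
l(k) = 12
T(t) = t³
(T(-51) + 24156) + h(l(9), A(-13, -7)) = ((-51)³ + 24156) + 83 = (-132651 + 24156) + 83 = -108495 + 83 = -108412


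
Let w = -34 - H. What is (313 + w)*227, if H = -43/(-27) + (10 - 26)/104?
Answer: 22115248/351 ≈ 63006.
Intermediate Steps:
H = 505/351 (H = -43*(-1/27) - 16*1/104 = 43/27 - 2/13 = 505/351 ≈ 1.4387)
w = -12439/351 (w = -34 - 1*505/351 = -34 - 505/351 = -12439/351 ≈ -35.439)
(313 + w)*227 = (313 - 12439/351)*227 = (97424/351)*227 = 22115248/351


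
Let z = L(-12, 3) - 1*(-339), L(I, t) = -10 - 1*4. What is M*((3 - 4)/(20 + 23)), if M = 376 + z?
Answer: -701/43 ≈ -16.302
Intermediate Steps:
L(I, t) = -14 (L(I, t) = -10 - 4 = -14)
z = 325 (z = -14 - 1*(-339) = -14 + 339 = 325)
M = 701 (M = 376 + 325 = 701)
M*((3 - 4)/(20 + 23)) = 701*((3 - 4)/(20 + 23)) = 701*(-1/43) = -701/43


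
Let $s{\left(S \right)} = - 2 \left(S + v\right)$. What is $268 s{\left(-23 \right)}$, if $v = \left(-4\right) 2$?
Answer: $16616$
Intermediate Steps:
$v = -8$
$s{\left(S \right)} = 16 - 2 S$ ($s{\left(S \right)} = - 2 \left(S - 8\right) = - 2 \left(-8 + S\right) = 16 - 2 S$)
$268 s{\left(-23 \right)} = 268 \left(16 - -46\right) = 268 \left(16 + 46\right) = 268 \cdot 62 = 16616$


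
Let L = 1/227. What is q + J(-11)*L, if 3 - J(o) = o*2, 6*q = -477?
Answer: -36043/454 ≈ -79.390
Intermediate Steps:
q = -159/2 (q = (⅙)*(-477) = -159/2 ≈ -79.500)
J(o) = 3 - 2*o (J(o) = 3 - o*2 = 3 - 2*o)
L = 1/227 ≈ 0.0044053
q + J(-11)*L = -159/2 + (3 - 2*(-11))*(1/227) = -159/2 + (3 + 22)*(1/227) = -159/2 + 25*(1/227) = -159/2 + 25/227 = -36043/454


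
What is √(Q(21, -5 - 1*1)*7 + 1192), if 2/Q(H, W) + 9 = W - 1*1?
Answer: √19058/4 ≈ 34.513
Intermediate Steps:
Q(H, W) = 2/(-10 + W) (Q(H, W) = 2/(-9 + (W - 1*1)) = 2/(-9 + (W - 1)) = 2/(-9 + (-1 + W)) = 2/(-10 + W))
√(Q(21, -5 - 1*1)*7 + 1192) = √((2/(-10 + (-5 - 1*1)))*7 + 1192) = √((2/(-10 + (-5 - 1)))*7 + 1192) = √((2/(-10 - 6))*7 + 1192) = √((2/(-16))*7 + 1192) = √((2*(-1/16))*7 + 1192) = √(-⅛*7 + 1192) = √(-7/8 + 1192) = √(9529/8) = √19058/4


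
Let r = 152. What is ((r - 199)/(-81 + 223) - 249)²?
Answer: 1253514025/20164 ≈ 62166.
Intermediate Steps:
((r - 199)/(-81 + 223) - 249)² = ((152 - 199)/(-81 + 223) - 249)² = (-47/142 - 249)² = (-35405/142)² = 1253514025/20164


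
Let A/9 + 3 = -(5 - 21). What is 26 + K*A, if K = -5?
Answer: -559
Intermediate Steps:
A = 117 (A = -27 + 9*(-(5 - 21)) = -27 + 9*(-1*(-16)) = -27 + 9*16 = -27 + 144 = 117)
26 + K*A = 26 - 5*117 = 26 - 585 = -559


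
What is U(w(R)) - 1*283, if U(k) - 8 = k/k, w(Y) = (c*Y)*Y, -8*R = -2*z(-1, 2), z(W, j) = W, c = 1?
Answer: -274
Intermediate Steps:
R = -¼ (R = -(-1)*(-1)/4 = -⅛*2 = -¼ ≈ -0.25000)
w(Y) = Y² (w(Y) = (1*Y)*Y = Y*Y = Y²)
U(k) = 9 (U(k) = 8 + k/k = 8 + 1 = 9)
U(w(R)) - 1*283 = 9 - 1*283 = 9 - 283 = -274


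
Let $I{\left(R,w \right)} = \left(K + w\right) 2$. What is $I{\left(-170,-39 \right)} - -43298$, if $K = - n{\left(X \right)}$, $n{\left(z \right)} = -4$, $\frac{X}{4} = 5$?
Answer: $43228$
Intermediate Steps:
$X = 20$ ($X = 4 \cdot 5 = 20$)
$K = 4$ ($K = \left(-1\right) \left(-4\right) = 4$)
$I{\left(R,w \right)} = 8 + 2 w$ ($I{\left(R,w \right)} = \left(4 + w\right) 2 = 8 + 2 w$)
$I{\left(-170,-39 \right)} - -43298 = \left(8 + 2 \left(-39\right)\right) - -43298 = \left(8 - 78\right) + 43298 = -70 + 43298 = 43228$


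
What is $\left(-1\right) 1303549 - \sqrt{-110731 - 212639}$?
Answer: $-1303549 - 3 i \sqrt{35930} \approx -1.3035 \cdot 10^{6} - 568.66 i$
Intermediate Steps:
$\left(-1\right) 1303549 - \sqrt{-110731 - 212639} = -1303549 - \sqrt{-323370} = -1303549 - 3 i \sqrt{35930}$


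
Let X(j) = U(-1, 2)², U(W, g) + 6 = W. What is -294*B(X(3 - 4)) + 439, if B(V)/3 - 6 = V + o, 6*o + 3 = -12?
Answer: -45866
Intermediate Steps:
U(W, g) = -6 + W
o = -5/2 (o = -½ + (⅙)*(-12) = -½ - 2 = -5/2 ≈ -2.5000)
X(j) = 49 (X(j) = (-6 - 1)² = (-7)² = 49)
B(V) = 21/2 + 3*V (B(V) = 18 + 3*(V - 5/2) = 18 + 3*(-5/2 + V) = 18 + (-15/2 + 3*V) = 21/2 + 3*V)
-294*B(X(3 - 4)) + 439 = -294*(21/2 + 3*49) + 439 = -294*(21/2 + 147) + 439 = -294*315/2 + 439 = -46305 + 439 = -45866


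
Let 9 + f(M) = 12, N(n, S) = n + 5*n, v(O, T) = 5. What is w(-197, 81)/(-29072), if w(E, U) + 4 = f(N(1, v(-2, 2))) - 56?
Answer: 57/29072 ≈ 0.0019607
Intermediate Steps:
N(n, S) = 6*n
f(M) = 3 (f(M) = -9 + 12 = 3)
w(E, U) = -57 (w(E, U) = -4 + (3 - 56) = -4 - 53 = -57)
w(-197, 81)/(-29072) = -57/(-29072) = -57*(-1/29072) = 57/29072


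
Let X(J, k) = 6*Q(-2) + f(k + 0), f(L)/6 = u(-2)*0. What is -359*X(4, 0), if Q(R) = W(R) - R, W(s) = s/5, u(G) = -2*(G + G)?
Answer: -17232/5 ≈ -3446.4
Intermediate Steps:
u(G) = -4*G
W(s) = s/5 (W(s) = s*(⅕) = s/5)
Q(R) = -4*R/5 (Q(R) = R/5 - R = -4*R/5)
f(L) = 0 (f(L) = 6*(-4*(-2)*0) = 6*(8*0) = 6*0 = 0)
X(J, k) = 48/5 (X(J, k) = 6*(-⅘*(-2)) + 0 = 6*(8/5) + 0 = 48/5 + 0 = 48/5)
-359*X(4, 0) = -359*48/5 = -17232/5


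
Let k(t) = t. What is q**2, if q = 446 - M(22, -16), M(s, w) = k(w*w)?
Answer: 36100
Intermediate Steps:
M(s, w) = w**2 (M(s, w) = w*w = w**2)
q = 190 (q = 446 - 1*(-16)**2 = 446 - 1*256 = 446 - 256 = 190)
q**2 = 190**2 = 36100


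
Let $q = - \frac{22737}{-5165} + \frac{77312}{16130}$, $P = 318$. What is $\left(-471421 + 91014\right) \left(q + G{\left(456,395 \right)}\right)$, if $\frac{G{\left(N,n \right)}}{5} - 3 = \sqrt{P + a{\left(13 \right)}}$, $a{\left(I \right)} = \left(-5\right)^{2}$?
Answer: $- \frac{76680009976828}{8331145} - 13314245 \sqrt{7} \approx -4.443 \cdot 10^{7}$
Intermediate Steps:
$a{\left(I \right)} = 25$
$q = \frac{76606429}{8331145}$ ($q = \left(-22737\right) \left(- \frac{1}{5165}\right) + 77312 \cdot \frac{1}{16130} = \frac{22737}{5165} + \frac{38656}{8065} = \frac{76606429}{8331145} \approx 9.1952$)
$G{\left(N,n \right)} = 15 + 35 \sqrt{7}$ ($G{\left(N,n \right)} = 15 + 5 \sqrt{318 + 25} = 15 + 5 \sqrt{343} = 15 + 5 \cdot 7 \sqrt{7} = 15 + 35 \sqrt{7}$)
$\left(-471421 + 91014\right) \left(q + G{\left(456,395 \right)}\right) = \left(-471421 + 91014\right) \left(\frac{76606429}{8331145} + \left(15 + 35 \sqrt{7}\right)\right) = - 380407 \left(\frac{201573604}{8331145} + 35 \sqrt{7}\right) = - \frac{76680009976828}{8331145} - 13314245 \sqrt{7}$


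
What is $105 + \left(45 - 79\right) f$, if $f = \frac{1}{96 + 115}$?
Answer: $\frac{22121}{211} \approx 104.84$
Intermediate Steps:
$f = \frac{1}{211} \approx 0.0047393$
$105 + \left(45 - 79\right) f = 105 + \left(45 - 79\right) \frac{1}{211} = 105 - \frac{34}{211} = \frac{22121}{211}$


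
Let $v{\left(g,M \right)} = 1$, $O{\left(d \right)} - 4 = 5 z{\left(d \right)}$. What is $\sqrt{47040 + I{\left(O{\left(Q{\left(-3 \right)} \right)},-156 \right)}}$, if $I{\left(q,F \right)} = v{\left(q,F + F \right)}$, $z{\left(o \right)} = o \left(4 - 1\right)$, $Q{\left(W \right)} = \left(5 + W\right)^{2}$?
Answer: $\sqrt{47041} \approx 216.89$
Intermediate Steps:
$z{\left(o \right)} = 3 o$ ($z{\left(o \right)} = o 3 = 3 o$)
$O{\left(d \right)} = 4 + 15 d$ ($O{\left(d \right)} = 4 + 5 \cdot 3 d = 4 + 15 d$)
$I{\left(q,F \right)} = 1$
$\sqrt{47040 + I{\left(O{\left(Q{\left(-3 \right)} \right)},-156 \right)}} = \sqrt{47040 + 1} = \sqrt{47041}$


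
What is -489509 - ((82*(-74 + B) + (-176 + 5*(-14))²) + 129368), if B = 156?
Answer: -686117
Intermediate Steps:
-489509 - ((82*(-74 + B) + (-176 + 5*(-14))²) + 129368) = -489509 - ((82*(-74 + 156) + (-176 + 5*(-14))²) + 129368) = -489509 - ((82*82 + (-176 - 70)²) + 129368) = -489509 - ((6724 + (-246)²) + 129368) = -489509 - ((6724 + 60516) + 129368) = -489509 - (67240 + 129368) = -489509 - 1*196608 = -489509 - 196608 = -686117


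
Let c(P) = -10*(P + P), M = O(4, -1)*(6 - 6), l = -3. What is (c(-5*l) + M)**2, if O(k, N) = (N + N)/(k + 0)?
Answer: 90000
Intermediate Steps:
O(k, N) = 2*N/k (O(k, N) = (2*N)/k = 2*N/k)
M = 0 (M = (2*(-1)/4)*(6 - 6) = (2*(-1)*(1/4))*0 = -1/2*0 = 0)
c(P) = -20*P
(c(-5*l) + M)**2 = (-(-100)*(-3) + 0)**2 = (-20*15 + 0)**2 = (-300 + 0)**2 = (-300)**2 = 90000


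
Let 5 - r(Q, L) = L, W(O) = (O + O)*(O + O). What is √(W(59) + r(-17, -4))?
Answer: √13933 ≈ 118.04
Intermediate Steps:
W(O) = 4*O² (W(O) = (2*O)*(2*O) = 4*O²)
r(Q, L) = 5 - L
√(W(59) + r(-17, -4)) = √(4*59² + (5 - 1*(-4))) = √(4*3481 + (5 + 4)) = √(13924 + 9) = √13933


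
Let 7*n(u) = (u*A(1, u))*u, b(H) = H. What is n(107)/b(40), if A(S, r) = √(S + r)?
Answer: 34347*√3/140 ≈ 424.93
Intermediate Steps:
n(u) = u²*√(1 + u)/7 (n(u) = ((u*√(1 + u))*u)/7 = (u²*√(1 + u))/7 = u²*√(1 + u)/7)
n(107)/b(40) = ((⅐)*107²*√(1 + 107))/40 = ((⅐)*11449*√108)*(1/40) = ((⅐)*11449*(6*√3))*(1/40) = (68694*√3/7)*(1/40) = 34347*√3/140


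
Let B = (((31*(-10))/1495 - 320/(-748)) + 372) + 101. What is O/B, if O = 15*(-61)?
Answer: -3410693/1763945 ≈ -1.9336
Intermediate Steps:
B = 26459175/55913 (B = ((-310*1/1495 - 320*(-1/748)) + 372) + 101 = ((-62/299 + 80/187) + 372) + 101 = (12326/55913 + 372) + 101 = 20811962/55913 + 101 = 26459175/55913 ≈ 473.22)
O = -915
O/B = -915/26459175/55913 = -915*55913/26459175 = -3410693/1763945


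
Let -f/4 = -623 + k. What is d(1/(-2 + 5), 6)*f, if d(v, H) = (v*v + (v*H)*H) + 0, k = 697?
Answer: -32264/9 ≈ -3584.9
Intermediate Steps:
d(v, H) = v² + v*H² (d(v, H) = (v² + (H*v)*H) + 0 = (v² + v*H²) + 0 = v² + v*H²)
f = -296 (f = -4*(-623 + 697) = -4*74 = -296)
d(1/(-2 + 5), 6)*f = ((1/(-2 + 5) + 6²)/(-2 + 5))*(-296) = ((1/3 + 36)/3)*(-296) = ((⅓ + 36)/3)*(-296) = ((⅓)*(109/3))*(-296) = (109/9)*(-296) = -32264/9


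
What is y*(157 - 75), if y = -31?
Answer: -2542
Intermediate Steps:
y*(157 - 75) = -31*(157 - 75) = -31*82 = -2542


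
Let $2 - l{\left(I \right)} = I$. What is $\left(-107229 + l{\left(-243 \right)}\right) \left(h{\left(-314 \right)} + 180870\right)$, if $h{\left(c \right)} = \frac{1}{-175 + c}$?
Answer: $- \frac{9462245776136}{489} \approx -1.935 \cdot 10^{10}$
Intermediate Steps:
$l{\left(I \right)} = 2 - I$
$\left(-107229 + l{\left(-243 \right)}\right) \left(h{\left(-314 \right)} + 180870\right) = \left(-107229 + \left(2 - -243\right)\right) \left(\frac{1}{-175 - 314} + 180870\right) = \left(-107229 + \left(2 + 243\right)\right) \left(\frac{1}{-489} + 180870\right) = \left(-107229 + 245\right) \left(- \frac{1}{489} + 180870\right) = \left(-106984\right) \frac{88445429}{489} = - \frac{9462245776136}{489}$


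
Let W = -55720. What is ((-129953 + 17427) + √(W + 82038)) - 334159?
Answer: -446685 + √26318 ≈ -4.4652e+5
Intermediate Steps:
((-129953 + 17427) + √(W + 82038)) - 334159 = ((-129953 + 17427) + √(-55720 + 82038)) - 334159 = (-112526 + √26318) - 334159 = -446685 + √26318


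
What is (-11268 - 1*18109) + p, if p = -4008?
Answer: -33385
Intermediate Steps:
(-11268 - 1*18109) + p = (-11268 - 1*18109) - 4008 = (-11268 - 18109) - 4008 = -29377 - 4008 = -33385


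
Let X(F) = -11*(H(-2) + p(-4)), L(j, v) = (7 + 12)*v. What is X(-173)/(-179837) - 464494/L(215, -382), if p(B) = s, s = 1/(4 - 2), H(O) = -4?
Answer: 11933275435/186465278 ≈ 63.997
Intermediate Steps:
L(j, v) = 19*v
s = 1/2 ≈ 0.50000
p(B) = 1/2
X(F) = 77/2 (X(F) = -11*(-4 + 1/2) = -11*(-7/2) = 77/2)
X(-173)/(-179837) - 464494/L(215, -382) = (77/2)/(-179837) - 464494/(19*(-382)) = (77/2)*(-1/179837) - 464494/(-7258) = -11/51382 - 464494*(-1/7258) = -11/51382 + 232247/3629 = 11933275435/186465278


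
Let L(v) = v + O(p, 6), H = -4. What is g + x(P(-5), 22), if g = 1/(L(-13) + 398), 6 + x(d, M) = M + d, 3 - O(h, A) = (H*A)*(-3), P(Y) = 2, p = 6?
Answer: 5689/316 ≈ 18.003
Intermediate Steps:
O(h, A) = 3 - 12*A (O(h, A) = 3 - (-4*A)*(-3) = 3 - 12*A)
x(d, M) = -6 + M + d (x(d, M) = -6 + (M + d) = -6 + M + d)
L(v) = -69 + v (L(v) = v + (3 - 12*6) = v + (3 - 72) = v - 69 = -69 + v)
g = 1/316 (g = 1/((-69 - 13) + 398) = 1/(-82 + 398) = 1/316 ≈ 0.0031646)
g + x(P(-5), 22) = 1/316 + (-6 + 22 + 2) = 1/316 + 18 = 5689/316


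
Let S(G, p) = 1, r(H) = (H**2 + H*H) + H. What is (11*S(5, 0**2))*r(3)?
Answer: 231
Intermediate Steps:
r(H) = H + 2*H**2 (r(H) = (H**2 + H**2) + H = 2*H**2 + H = H + 2*H**2)
(11*S(5, 0**2))*r(3) = (11*1)*(3*(1 + 2*3)) = 11*(3*(1 + 6)) = 11*(3*7) = 11*21 = 231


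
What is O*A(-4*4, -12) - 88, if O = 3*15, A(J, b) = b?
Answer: -628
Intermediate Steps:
O = 45
O*A(-4*4, -12) - 88 = 45*(-12) - 88 = -540 - 88 = -628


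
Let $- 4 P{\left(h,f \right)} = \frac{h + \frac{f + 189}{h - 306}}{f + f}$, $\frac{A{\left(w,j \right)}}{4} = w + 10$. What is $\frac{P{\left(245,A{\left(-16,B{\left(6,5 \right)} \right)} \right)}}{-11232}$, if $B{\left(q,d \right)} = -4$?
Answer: $- \frac{3695}{32887296} \approx -0.00011235$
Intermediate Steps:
$A{\left(w,j \right)} = 40 + 4 w$ ($A{\left(w,j \right)} = 4 \left(w + 10\right) = 4 \left(10 + w\right) = 40 + 4 w$)
$P{\left(h,f \right)} = - \frac{h + \frac{189 + f}{-306 + h}}{8 f}$ ($P{\left(h,f \right)} = - \frac{\left(h + \frac{f + 189}{h - 306}\right) \frac{1}{f + f}}{4} = - \frac{\left(h + \frac{189 + f}{-306 + h}\right) \frac{1}{2 f}}{4} = - \frac{\frac{1}{2} \frac{1}{f} \left(h + \frac{189 + f}{-306 + h}\right)}{4} = - \frac{h + \frac{189 + f}{-306 + h}}{8 f}$)
$\frac{P{\left(245,A{\left(-16,B{\left(6,5 \right)} \right)} \right)}}{-11232} = \frac{\frac{1}{8} \frac{1}{40 + 4 \left(-16\right)} \frac{1}{-306 + 245} \left(-189 - \left(40 + 4 \left(-16\right)\right) - 245^{2} + 306 \cdot 245\right)}{-11232} = \frac{-189 - \left(40 - 64\right) - 60025 + 74970}{8 \left(40 - 64\right) \left(-61\right)} \left(- \frac{1}{11232}\right) = \frac{1}{8} \frac{1}{-24} \left(- \frac{1}{61}\right) \left(-189 - -24 - 60025 + 74970\right) \left(- \frac{1}{11232}\right) = \frac{1}{8} \left(- \frac{1}{24}\right) \left(- \frac{1}{61}\right) \left(-189 + 24 - 60025 + 74970\right) \left(- \frac{1}{11232}\right) = \frac{1}{8} \left(- \frac{1}{24}\right) \left(- \frac{1}{61}\right) 14780 \left(- \frac{1}{11232}\right) = \frac{3695}{2928} \left(- \frac{1}{11232}\right) = - \frac{3695}{32887296}$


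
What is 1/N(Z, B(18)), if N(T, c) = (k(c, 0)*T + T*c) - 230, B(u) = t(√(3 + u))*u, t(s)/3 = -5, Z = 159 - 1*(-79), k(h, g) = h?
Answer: -1/128750 ≈ -7.7670e-6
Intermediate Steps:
Z = 238 (Z = 159 + 79 = 238)
t(s) = -15 (t(s) = 3*(-5) = -15)
B(u) = -15*u
N(T, c) = -230 + 2*T*c (N(T, c) = (c*T + T*c) - 230 = (T*c + T*c) - 230 = 2*T*c - 230 = -230 + 2*T*c)
1/N(Z, B(18)) = 1/(-230 + 2*238*(-15*18)) = 1/(-230 + 2*238*(-270)) = 1/(-230 - 128520) = 1/(-128750) = -1/128750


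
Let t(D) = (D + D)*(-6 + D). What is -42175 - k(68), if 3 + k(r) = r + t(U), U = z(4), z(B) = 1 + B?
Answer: -42230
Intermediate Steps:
U = 5 (U = 1 + 4 = 5)
t(D) = 2*D*(-6 + D) (t(D) = (2*D)*(-6 + D) = 2*D*(-6 + D))
k(r) = -13 + r (k(r) = -3 + (r + 2*5*(-6 + 5)) = -3 + (r + 2*5*(-1)) = -3 + (r - 10) = -3 + (-10 + r) = -13 + r)
-42175 - k(68) = -42175 - (-13 + 68) = -42175 - 1*55 = -42175 - 55 = -42230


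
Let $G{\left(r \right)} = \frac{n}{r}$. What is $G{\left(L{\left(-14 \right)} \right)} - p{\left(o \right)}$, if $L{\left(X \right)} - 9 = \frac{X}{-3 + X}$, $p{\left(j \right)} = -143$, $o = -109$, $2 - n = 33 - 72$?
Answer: $\frac{24578}{167} \approx 147.17$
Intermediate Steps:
$n = 41$ ($n = 2 - \left(33 - 72\right) = 2 - -39 = 2 + 39 = 41$)
$L{\left(X \right)} = 9 + \frac{X}{-3 + X}$
$G{\left(r \right)} = \frac{41}{r}$
$G{\left(L{\left(-14 \right)} \right)} - p{\left(o \right)} = \frac{41}{\frac{1}{-3 - 14} \left(-27 + 10 \left(-14\right)\right)} - -143 = \frac{41}{\frac{1}{-17} \left(-27 - 140\right)} + 143 = \frac{41}{\left(- \frac{1}{17}\right) \left(-167\right)} + 143 = \frac{41}{\frac{167}{17}} + 143 = 41 \cdot \frac{17}{167} + 143 = \frac{697}{167} + 143 = \frac{24578}{167}$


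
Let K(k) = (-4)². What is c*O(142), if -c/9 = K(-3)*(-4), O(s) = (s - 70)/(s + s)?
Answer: 10368/71 ≈ 146.03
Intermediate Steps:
O(s) = (-70 + s)/(2*s) (O(s) = (-70 + s)/((2*s)) = (-70 + s)*(1/(2*s)) = (-70 + s)/(2*s))
K(k) = 16
c = 576 (c = -144*(-4) = -9*(-64) = 576)
c*O(142) = 576*((½)*(-70 + 142)/142) = 576*((½)*(1/142)*72) = 576*(18/71) = 10368/71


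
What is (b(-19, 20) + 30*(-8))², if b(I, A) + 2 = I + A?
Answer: 58081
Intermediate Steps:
b(I, A) = -2 + A + I (b(I, A) = -2 + (I + A) = -2 + (A + I) = -2 + A + I)
(b(-19, 20) + 30*(-8))² = ((-2 + 20 - 19) + 30*(-8))² = (-1 - 240)² = (-241)² = 58081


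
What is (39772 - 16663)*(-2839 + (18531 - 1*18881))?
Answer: -73694601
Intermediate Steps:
(39772 - 16663)*(-2839 + (18531 - 1*18881)) = 23109*(-2839 + (18531 - 18881)) = 23109*(-2839 - 350) = 23109*(-3189) = -73694601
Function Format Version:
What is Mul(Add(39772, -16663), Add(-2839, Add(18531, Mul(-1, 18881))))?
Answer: -73694601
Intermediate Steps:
Mul(Add(39772, -16663), Add(-2839, Add(18531, Mul(-1, 18881)))) = Mul(23109, Add(-2839, Add(18531, -18881))) = Mul(23109, Add(-2839, -350)) = Mul(23109, -3189) = -73694601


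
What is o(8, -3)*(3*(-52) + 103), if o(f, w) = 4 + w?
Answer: -53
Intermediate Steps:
o(8, -3)*(3*(-52) + 103) = (4 - 3)*(3*(-52) + 103) = 1*(-156 + 103) = 1*(-53) = -53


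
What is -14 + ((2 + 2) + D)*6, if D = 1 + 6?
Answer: 52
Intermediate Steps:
D = 7
-14 + ((2 + 2) + D)*6 = -14 + ((2 + 2) + 7)*6 = -14 + (4 + 7)*6 = -14 + 11*6 = -14 + 66 = 52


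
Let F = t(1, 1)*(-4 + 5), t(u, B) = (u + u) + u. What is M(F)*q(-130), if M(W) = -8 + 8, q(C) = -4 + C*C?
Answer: 0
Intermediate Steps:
q(C) = -4 + C²
t(u, B) = 3*u (t(u, B) = 2*u + u = 3*u)
F = 3 (F = (3*1)*(-4 + 5) = 3*1 = 3)
M(W) = 0
M(F)*q(-130) = 0*(-4 + (-130)²) = 0*(-4 + 16900) = 0*16896 = 0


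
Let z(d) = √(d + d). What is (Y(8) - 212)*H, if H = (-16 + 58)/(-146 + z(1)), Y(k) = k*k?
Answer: 453768/10657 + 3108*√2/10657 ≈ 42.992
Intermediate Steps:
z(d) = √2*√d (z(d) = √(2*d) = √2*√d)
Y(k) = k²
H = 42/(-146 + √2) (H = (-16 + 58)/(-146 + √2*√1) = 42/(-146 + √2*1) = 42/(-146 + √2) ≈ -0.29048)
(Y(8) - 212)*H = (8² - 212)*(-3066/10657 - 21*√2/10657) = (64 - 212)*(-3066/10657 - 21*√2/10657) = -148*(-3066/10657 - 21*√2/10657) = 453768/10657 + 3108*√2/10657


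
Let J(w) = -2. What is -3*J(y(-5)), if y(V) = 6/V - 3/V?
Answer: 6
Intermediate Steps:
y(V) = 3/V
-3*J(y(-5)) = -3*(-2) = 6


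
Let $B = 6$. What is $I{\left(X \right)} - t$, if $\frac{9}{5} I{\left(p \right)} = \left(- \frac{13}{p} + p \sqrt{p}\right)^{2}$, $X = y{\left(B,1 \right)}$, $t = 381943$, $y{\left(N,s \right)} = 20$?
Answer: $- \frac{90599597}{240} - \frac{260 \sqrt{5}}{9} \approx -3.7756 \cdot 10^{5}$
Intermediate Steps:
$X = 20$
$I{\left(p \right)} = \frac{5 \left(p^{\frac{3}{2}} - \frac{13}{p}\right)^{2}}{9}$ ($I{\left(p \right)} = \frac{5 \left(- \frac{13}{p} + p \sqrt{p}\right)^{2}}{9} = \frac{5 \left(- \frac{13}{p} + p^{\frac{3}{2}}\right)^{2}}{9} = \frac{5 \left(p^{\frac{3}{2}} - \frac{13}{p}\right)^{2}}{9}$)
$I{\left(X \right)} - t = \frac{5 \left(-13 + 20^{\frac{5}{2}}\right)^{2}}{9 \cdot 400} - 381943 = \frac{5}{9} \cdot \frac{1}{400} \left(-13 + 800 \sqrt{5}\right)^{2} - 381943 = \frac{\left(-13 + 800 \sqrt{5}\right)^{2}}{720} - 381943 = -381943 + \frac{\left(-13 + 800 \sqrt{5}\right)^{2}}{720}$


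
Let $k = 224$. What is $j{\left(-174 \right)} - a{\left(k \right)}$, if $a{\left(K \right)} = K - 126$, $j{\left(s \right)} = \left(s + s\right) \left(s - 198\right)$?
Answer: $129358$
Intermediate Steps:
$j{\left(s \right)} = 2 s \left(-198 + s\right)$
$a{\left(K \right)} = -126 + K$
$j{\left(-174 \right)} - a{\left(k \right)} = 2 \left(-174\right) \left(-198 - 174\right) - \left(-126 + 224\right) = 2 \left(-174\right) \left(-372\right) - 98 = 129456 - 98 = 129358$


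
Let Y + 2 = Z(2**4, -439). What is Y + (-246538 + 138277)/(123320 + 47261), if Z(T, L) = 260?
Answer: 43901637/170581 ≈ 257.37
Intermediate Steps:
Y = 258 (Y = -2 + 260 = 258)
Y + (-246538 + 138277)/(123320 + 47261) = 258 + (-246538 + 138277)/(123320 + 47261) = 258 - 108261/170581 = 43901637/170581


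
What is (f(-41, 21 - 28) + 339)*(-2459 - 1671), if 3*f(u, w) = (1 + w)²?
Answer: -1449630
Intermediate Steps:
f(u, w) = (1 + w)²/3
(f(-41, 21 - 28) + 339)*(-2459 - 1671) = ((1 + (21 - 28))²/3 + 339)*(-2459 - 1671) = ((1 - 7)²/3 + 339)*(-4130) = ((⅓)*(-6)² + 339)*(-4130) = ((⅓)*36 + 339)*(-4130) = (12 + 339)*(-4130) = 351*(-4130) = -1449630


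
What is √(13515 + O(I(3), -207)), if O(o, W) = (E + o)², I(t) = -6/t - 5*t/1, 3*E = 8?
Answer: 2*√30871/3 ≈ 117.13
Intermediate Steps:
E = 8/3 (E = (⅓)*8 = 8/3 ≈ 2.6667)
I(t) = -6/t - 5*t (I(t) = -6/t - 5*t*1 = -6/t - 5*t)
O(o, W) = (8/3 + o)²
√(13515 + O(I(3), -207)) = √(13515 + (8 + 3*(-6/3 - 5*3))²/9) = √(13515 + (8 + 3*(-6*⅓ - 15))²/9) = √(13515 + (8 + 3*(-2 - 15))²/9) = √(13515 + (8 + 3*(-17))²/9) = √(13515 + (8 - 51)²/9) = √(13515 + (⅑)*(-43)²) = √(13515 + (⅑)*1849) = √(13515 + 1849/9) = √(123484/9) = 2*√30871/3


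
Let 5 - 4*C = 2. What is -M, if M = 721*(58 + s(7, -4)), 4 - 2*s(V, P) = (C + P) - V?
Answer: -375641/8 ≈ -46955.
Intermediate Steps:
C = 3/4 (C = 5/4 - 1/4*2 = 5/4 - 1/2 = 3/4 ≈ 0.75000)
s(V, P) = 13/8 + V/2 - P/2 (s(V, P) = 2 - ((3/4 + P) - V)/2 = 2 - (3/4 + P - V)/2 = 2 + (-3/8 + V/2 - P/2) = 13/8 + V/2 - P/2)
M = 375641/8 (M = 721*(58 + (13/8 + (1/2)*7 - 1/2*(-4))) = 721*(58 + (13/8 + 7/2 + 2)) = 721*(58 + 57/8) = 721*(521/8) = 375641/8 ≈ 46955.)
-M = -1*375641/8 = -375641/8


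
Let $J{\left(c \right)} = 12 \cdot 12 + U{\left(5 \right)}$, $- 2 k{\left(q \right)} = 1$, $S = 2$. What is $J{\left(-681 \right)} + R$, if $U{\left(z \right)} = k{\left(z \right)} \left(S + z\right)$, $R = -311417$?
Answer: $- \frac{622553}{2} \approx -3.1128 \cdot 10^{5}$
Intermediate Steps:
$k{\left(q \right)} = - \frac{1}{2}$ ($k{\left(q \right)} = \left(- \frac{1}{2}\right) 1 = - \frac{1}{2}$)
$U{\left(z \right)} = -1 - \frac{z}{2}$ ($U{\left(z \right)} = - \frac{2 + z}{2} = -1 - \frac{z}{2}$)
$J{\left(c \right)} = \frac{281}{2}$ ($J{\left(c \right)} = 12 \cdot 12 - \frac{7}{2} = 144 - \frac{7}{2} = \frac{281}{2}$)
$J{\left(-681 \right)} + R = \frac{281}{2} - 311417 = - \frac{622553}{2}$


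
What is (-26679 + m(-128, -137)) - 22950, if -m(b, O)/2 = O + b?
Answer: -49099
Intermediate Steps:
m(b, O) = -2*O - 2*b (m(b, O) = -2*(O + b) = -2*O - 2*b)
(-26679 + m(-128, -137)) - 22950 = (-26679 + (-2*(-137) - 2*(-128))) - 22950 = (-26679 + (274 + 256)) - 22950 = (-26679 + 530) - 22950 = -26149 - 22950 = -49099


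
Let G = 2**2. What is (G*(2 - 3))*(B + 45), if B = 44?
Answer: -356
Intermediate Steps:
G = 4
(G*(2 - 3))*(B + 45) = (4*(2 - 3))*(44 + 45) = (4*(-1))*89 = -4*89 = -356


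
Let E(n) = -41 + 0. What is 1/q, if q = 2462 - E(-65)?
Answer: 1/2503 ≈ 0.00039952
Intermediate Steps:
E(n) = -41
q = 2503 (q = 2462 - 1*(-41) = 2462 + 41 = 2503)
1/q = 1/2503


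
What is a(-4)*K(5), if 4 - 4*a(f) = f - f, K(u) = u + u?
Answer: 10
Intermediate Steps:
K(u) = 2*u
a(f) = 1 (a(f) = 1 - (f - f)/4 = 1 - 1/4*0 = 1 + 0 = 1)
a(-4)*K(5) = 1*(2*5) = 1*10 = 10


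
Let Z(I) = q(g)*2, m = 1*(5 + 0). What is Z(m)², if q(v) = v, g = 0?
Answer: 0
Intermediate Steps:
m = 5 (m = 1*5 = 5)
Z(I) = 0 (Z(I) = 0*2 = 0)
Z(m)² = 0² = 0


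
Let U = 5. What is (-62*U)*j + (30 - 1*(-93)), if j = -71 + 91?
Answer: -6077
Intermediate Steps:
j = 20
(-62*U)*j + (30 - 1*(-93)) = -62*5*20 + (30 - 1*(-93)) = -310*20 + (30 + 93) = -6200 + 123 = -6077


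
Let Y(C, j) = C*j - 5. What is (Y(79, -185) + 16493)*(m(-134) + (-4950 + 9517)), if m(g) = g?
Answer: 8303009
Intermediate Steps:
Y(C, j) = -5 + C*j
(Y(79, -185) + 16493)*(m(-134) + (-4950 + 9517)) = ((-5 + 79*(-185)) + 16493)*(-134 + (-4950 + 9517)) = ((-5 - 14615) + 16493)*(-134 + 4567) = (-14620 + 16493)*4433 = 1873*4433 = 8303009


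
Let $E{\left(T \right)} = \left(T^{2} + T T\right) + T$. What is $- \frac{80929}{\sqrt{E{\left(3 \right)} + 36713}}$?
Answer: $- \frac{80929 \sqrt{36734}}{36734} \approx -422.25$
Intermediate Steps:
$E{\left(T \right)} = T + 2 T^{2}$ ($E{\left(T \right)} = \left(T^{2} + T^{2}\right) + T = 2 T^{2} + T = T + 2 T^{2}$)
$- \frac{80929}{\sqrt{E{\left(3 \right)} + 36713}} = - \frac{80929}{\sqrt{3 \left(1 + 2 \cdot 3\right) + 36713}} = - \frac{80929}{\sqrt{3 \left(1 + 6\right) + 36713}} = - \frac{80929}{\sqrt{3 \cdot 7 + 36713}} = - \frac{80929}{\sqrt{21 + 36713}} = - \frac{80929}{\sqrt{36734}} = - 80929 \frac{\sqrt{36734}}{36734} = - \frac{80929 \sqrt{36734}}{36734}$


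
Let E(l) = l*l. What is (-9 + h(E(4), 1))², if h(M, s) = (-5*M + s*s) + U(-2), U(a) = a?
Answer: 8100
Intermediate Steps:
E(l) = l²
h(M, s) = -2 + s² - 5*M (h(M, s) = (-5*M + s*s) - 2 = (-5*M + s²) - 2 = (s² - 5*M) - 2 = -2 + s² - 5*M)
(-9 + h(E(4), 1))² = (-9 + (-2 + 1² - 5*4²))² = (-9 + (-2 + 1 - 5*16))² = (-9 + (-2 + 1 - 80))² = (-9 - 81)² = (-90)² = 8100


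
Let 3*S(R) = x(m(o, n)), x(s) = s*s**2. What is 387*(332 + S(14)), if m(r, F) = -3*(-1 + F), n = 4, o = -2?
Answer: 34443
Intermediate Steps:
m(r, F) = 3 - 3*F
x(s) = s**3
S(R) = -243 (S(R) = (3 - 3*4)**3/3 = (3 - 12)**3/3 = (1/3)*(-9)**3 = (1/3)*(-729) = -243)
387*(332 + S(14)) = 387*(332 - 243) = 387*89 = 34443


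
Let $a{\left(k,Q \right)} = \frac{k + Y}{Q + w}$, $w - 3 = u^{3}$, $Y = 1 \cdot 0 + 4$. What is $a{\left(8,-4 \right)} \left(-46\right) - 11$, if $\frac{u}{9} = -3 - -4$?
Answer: $- \frac{1070}{91} \approx -11.758$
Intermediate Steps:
$u = 9$ ($u = 9 \left(-3 - -4\right) = 9 \left(-3 + 4\right) = 9 \cdot 1 = 9$)
$Y = 4$ ($Y = 0 + 4 = 4$)
$w = 732$ ($w = 3 + 9^{3} = 3 + 729 = 732$)
$a{\left(k,Q \right)} = \frac{4 + k}{732 + Q}$ ($a{\left(k,Q \right)} = \frac{k + 4}{Q + 732} = \frac{4 + k}{732 + Q}$)
$a{\left(8,-4 \right)} \left(-46\right) - 11 = \frac{4 + 8}{732 - 4} \left(-46\right) - 11 = \frac{1}{728} \cdot 12 \left(-46\right) - 11 = \frac{3}{182} \left(-46\right) - 11 = - \frac{69}{91} - 11 = - \frac{1070}{91}$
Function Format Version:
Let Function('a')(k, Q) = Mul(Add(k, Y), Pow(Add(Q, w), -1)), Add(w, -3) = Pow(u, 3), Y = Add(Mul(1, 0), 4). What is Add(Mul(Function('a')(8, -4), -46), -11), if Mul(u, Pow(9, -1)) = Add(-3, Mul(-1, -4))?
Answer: Rational(-1070, 91) ≈ -11.758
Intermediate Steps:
u = 9 (u = Mul(9, Add(-3, Mul(-1, -4))) = Mul(9, Add(-3, 4)) = Mul(9, 1) = 9)
Y = 4 (Y = Add(0, 4) = 4)
w = 732 (w = Add(3, Pow(9, 3)) = Add(3, 729) = 732)
Function('a')(k, Q) = Mul(Pow(Add(732, Q), -1), Add(4, k)) (Function('a')(k, Q) = Mul(Add(k, 4), Pow(Add(Q, 732), -1)) = Mul(Add(4, k), Pow(Add(732, Q), -1)) = Mul(Pow(Add(732, Q), -1), Add(4, k)))
Add(Mul(Function('a')(8, -4), -46), -11) = Add(Mul(Mul(Pow(Add(732, -4), -1), Add(4, 8)), -46), -11) = Add(Mul(Mul(Pow(728, -1), 12), -46), -11) = Add(Mul(Mul(Rational(1, 728), 12), -46), -11) = Add(Mul(Rational(3, 182), -46), -11) = Add(Rational(-69, 91), -11) = Rational(-1070, 91)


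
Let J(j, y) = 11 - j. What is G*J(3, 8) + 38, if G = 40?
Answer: 358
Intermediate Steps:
G*J(3, 8) + 38 = 40*(11 - 1*3) + 38 = 40*(11 - 3) + 38 = 40*8 + 38 = 320 + 38 = 358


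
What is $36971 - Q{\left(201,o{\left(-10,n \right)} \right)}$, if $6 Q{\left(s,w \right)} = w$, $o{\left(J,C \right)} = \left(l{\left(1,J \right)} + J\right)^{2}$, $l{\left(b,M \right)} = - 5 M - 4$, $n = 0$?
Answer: $36755$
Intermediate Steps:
$l{\left(b,M \right)} = -4 - 5 M$
$o{\left(J,C \right)} = \left(-4 - 4 J\right)^{2}$ ($o{\left(J,C \right)} = \left(\left(-4 - 5 J\right) + J\right)^{2} = \left(-4 - 4 J\right)^{2}$)
$Q{\left(s,w \right)} = \frac{w}{6}$
$36971 - Q{\left(201,o{\left(-10,n \right)} \right)} = 36971 - \frac{16 \left(1 - 10\right)^{2}}{6} = 36971 - \frac{16 \left(-9\right)^{2}}{6} = 36971 - \frac{16 \cdot 81}{6} = 36971 - \frac{1}{6} \cdot 1296 = 36971 - 216 = 36755$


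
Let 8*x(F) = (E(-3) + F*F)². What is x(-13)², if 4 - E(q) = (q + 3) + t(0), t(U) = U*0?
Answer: 895745041/64 ≈ 1.3996e+7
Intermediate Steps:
t(U) = 0
E(q) = 1 - q (E(q) = 4 - ((q + 3) + 0) = 4 - ((3 + q) + 0) = 4 - (3 + q) = 4 + (-3 - q) = 1 - q)
x(F) = (4 + F²)²/8 (x(F) = ((1 - 1*(-3)) + F*F)²/8 = ((1 + 3) + F²)²/8 = (4 + F²)²/8)
x(-13)² = ((4 + (-13)²)²/8)² = ((4 + 169)²/8)² = ((⅛)*173²)² = ((⅛)*29929)² = (29929/8)² = 895745041/64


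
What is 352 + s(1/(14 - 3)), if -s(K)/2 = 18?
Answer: 316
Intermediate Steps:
s(K) = -36 (s(K) = -2*18 = -36)
352 + s(1/(14 - 3)) = 352 - 36 = 316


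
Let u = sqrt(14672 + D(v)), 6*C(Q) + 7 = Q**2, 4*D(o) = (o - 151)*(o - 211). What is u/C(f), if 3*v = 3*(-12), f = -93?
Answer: 3*sqrt(95037)/8642 ≈ 0.10702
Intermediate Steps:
v = -12 (v = (3*(-12))/3 = (1/3)*(-36) = -12)
D(o) = (-211 + o)*(-151 + o)/4 (D(o) = ((o - 151)*(o - 211))/4 = ((-151 + o)*(-211 + o))/4 = ((-211 + o)*(-151 + o))/4 = (-211 + o)*(-151 + o)/4)
C(Q) = -7/6 + Q**2/6
u = sqrt(95037)/2 (u = sqrt(14672 + (31861/4 - 181/2*(-12) + (1/4)*(-12)**2)) = sqrt(14672 + (31861/4 + 1086 + (1/4)*144)) = sqrt(14672 + (31861/4 + 1086 + 36)) = sqrt(14672 + 36349/4) = sqrt(95037/4) = sqrt(95037)/2 ≈ 154.14)
u/C(f) = (sqrt(95037)/2)/(-7/6 + (1/6)*(-93)**2) = (sqrt(95037)/2)/(-7/6 + (1/6)*8649) = (sqrt(95037)/2)/(-7/6 + 2883/2) = (sqrt(95037)/2)/(4321/3) = (sqrt(95037)/2)*(3/4321) = 3*sqrt(95037)/8642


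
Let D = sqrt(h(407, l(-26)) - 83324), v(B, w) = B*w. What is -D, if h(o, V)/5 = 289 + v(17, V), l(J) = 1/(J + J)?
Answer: -I*sqrt(55351309)/26 ≈ -286.15*I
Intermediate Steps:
l(J) = 1/(2*J)
h(o, V) = 1445 + 85*V (h(o, V) = 5*(289 + 17*V) = 1445 + 85*V)
D = I*sqrt(55351309)/26 (D = sqrt((1445 + 85*((1/2)/(-26))) - 83324) = sqrt((1445 + 85*((1/2)*(-1/26))) - 83324) = sqrt((1445 + 85*(-1/52)) - 83324) = sqrt((1445 - 85/52) - 83324) = sqrt(75055/52 - 83324) = sqrt(-4257793/52) = I*sqrt(55351309)/26 ≈ 286.15*I)
-D = -I*sqrt(55351309)/26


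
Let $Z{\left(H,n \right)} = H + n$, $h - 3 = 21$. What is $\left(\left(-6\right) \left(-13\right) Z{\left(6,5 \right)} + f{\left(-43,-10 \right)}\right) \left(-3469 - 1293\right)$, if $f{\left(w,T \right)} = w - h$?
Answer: $-3766742$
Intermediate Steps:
$h = 24$ ($h = 3 + 21 = 24$)
$f{\left(w,T \right)} = -24 + w$ ($f{\left(w,T \right)} = w - 24 = -24 + w$)
$\left(\left(-6\right) \left(-13\right) Z{\left(6,5 \right)} + f{\left(-43,-10 \right)}\right) \left(-3469 - 1293\right) = \left(\left(-6\right) \left(-13\right) \left(6 + 5\right) - 67\right) \left(-3469 - 1293\right) = \left(78 \cdot 11 - 67\right) \left(-4762\right) = \left(858 - 67\right) \left(-4762\right) = 791 \left(-4762\right) = -3766742$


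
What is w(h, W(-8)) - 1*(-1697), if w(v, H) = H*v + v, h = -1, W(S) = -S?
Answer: 1688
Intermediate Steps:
w(v, H) = v + H*v
w(h, W(-8)) - 1*(-1697) = -(1 - 1*(-8)) - 1*(-1697) = -(1 + 8) + 1697 = -1*9 + 1697 = -9 + 1697 = 1688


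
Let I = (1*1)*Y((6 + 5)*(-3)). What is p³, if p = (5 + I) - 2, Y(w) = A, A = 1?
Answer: 64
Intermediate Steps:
Y(w) = 1
I = 1 (I = (1*1)*1 = 1*1 = 1)
p = 4 (p = (5 + 1) - 2 = 6 - 2 = 4)
p³ = 4³ = 64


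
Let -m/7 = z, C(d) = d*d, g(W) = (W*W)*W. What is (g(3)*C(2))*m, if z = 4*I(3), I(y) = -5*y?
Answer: 45360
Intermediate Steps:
g(W) = W**3 (g(W) = W**2*W = W**3)
C(d) = d**2
z = -60 (z = 4*(-5*3) = 4*(-15) = -60)
m = 420 (m = -7*(-60) = 420)
(g(3)*C(2))*m = (3**3*2**2)*420 = (27*4)*420 = 108*420 = 45360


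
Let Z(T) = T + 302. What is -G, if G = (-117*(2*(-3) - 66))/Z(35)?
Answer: -8424/337 ≈ -24.997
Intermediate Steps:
Z(T) = 302 + T
G = 8424/337 (G = (-117*(2*(-3) - 66))/(302 + 35) = -117*(-6 - 66)/337 = -117*(-72)*(1/337) = 8424*(1/337) = 8424/337 ≈ 24.997)
-G = -1*8424/337 = -8424/337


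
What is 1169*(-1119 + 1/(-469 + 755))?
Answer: -374118577/286 ≈ -1.3081e+6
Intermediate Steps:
1169*(-1119 + 1/(-469 + 755)) = 1169*(-1119 + 1/286) = 1169*(-320033/286) = -374118577/286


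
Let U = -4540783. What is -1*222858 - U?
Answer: 4317925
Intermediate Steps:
-1*222858 - U = -1*222858 - 1*(-4540783) = -222858 + 4540783 = 4317925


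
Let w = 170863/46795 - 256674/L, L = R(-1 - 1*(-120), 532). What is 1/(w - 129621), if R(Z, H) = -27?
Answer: -8595/1032353222 ≈ -8.3256e-6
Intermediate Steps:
L = -27
w = 81739273/8595 (w = 170863/46795 - 256674/(-27) = 170863*(1/46795) - 256674*(-1/27) = 3487/955 + 85558/9 = 81739273/8595 ≈ 9510.1)
1/(w - 129621) = 1/(81739273/8595 - 129621) = 1/(-1032353222/8595) = -8595/1032353222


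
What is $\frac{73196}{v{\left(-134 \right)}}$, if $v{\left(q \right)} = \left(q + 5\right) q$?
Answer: $\frac{36598}{8643} \approx 4.2344$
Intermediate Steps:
$v{\left(q \right)} = q \left(5 + q\right)$ ($v{\left(q \right)} = \left(5 + q\right) q = q \left(5 + q\right)$)
$\frac{73196}{v{\left(-134 \right)}} = \frac{73196}{\left(-134\right) \left(5 - 134\right)} = \frac{73196}{\left(-134\right) \left(-129\right)} = \frac{73196}{17286} = 73196 \cdot \frac{1}{17286} = \frac{36598}{8643}$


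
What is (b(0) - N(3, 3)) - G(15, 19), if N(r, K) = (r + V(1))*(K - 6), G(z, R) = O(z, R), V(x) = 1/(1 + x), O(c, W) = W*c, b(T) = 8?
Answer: -533/2 ≈ -266.50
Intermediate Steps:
G(z, R) = R*z
N(r, K) = (½ + r)*(-6 + K) (N(r, K) = (r + 1/(1 + 1))*(K - 6) = (r + 1/2)*(-6 + K) = (r + ½)*(-6 + K) = (½ + r)*(-6 + K))
(b(0) - N(3, 3)) - G(15, 19) = (8 - (-3 + (½)*3 - 6*3 + 3*3)) - 19*15 = (8 - (-3 + 3/2 - 18 + 9)) - 1*285 = (8 - 1*(-21/2)) - 285 = (8 + 21/2) - 285 = 37/2 - 285 = -533/2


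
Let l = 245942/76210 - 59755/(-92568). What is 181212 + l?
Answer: 33642284597657/185647560 ≈ 1.8122e+5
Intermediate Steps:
l = 718954937/185647560 (l = 245942*(1/76210) - 59755*(-1/92568) = 122971/38105 + 3145/4872 = 718954937/185647560 ≈ 3.8727)
181212 + l = 181212 + 718954937/185647560 = 33642284597657/185647560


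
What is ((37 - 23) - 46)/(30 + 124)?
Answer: -16/77 ≈ -0.20779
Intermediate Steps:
((37 - 23) - 46)/(30 + 124) = (14 - 46)/154 = -32*1/154 = -16/77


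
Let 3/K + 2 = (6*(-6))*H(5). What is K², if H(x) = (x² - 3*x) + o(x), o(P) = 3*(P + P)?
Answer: 9/2079364 ≈ 4.3282e-6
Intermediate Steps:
o(P) = 6*P (o(P) = 3*(2*P) = 6*P)
H(x) = x² + 3*x (H(x) = (x² - 3*x) + 6*x = x² + 3*x)
K = -3/1442 (K = 3/(-2 + (6*(-6))*(5*(3 + 5))) = 3/(-2 - 180*8) = 3/(-2 - 36*40) = 3/(-2 - 1440) = 3/(-1442) = 3*(-1/1442) = -3/1442 ≈ -0.0020804)
K² = (-3/1442)² = 9/2079364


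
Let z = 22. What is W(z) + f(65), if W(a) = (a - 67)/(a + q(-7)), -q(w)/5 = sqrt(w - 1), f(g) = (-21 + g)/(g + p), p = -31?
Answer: (-281*I + 220*sqrt(2))/(34*(5*sqrt(2) + 11*I)) ≈ -0.15325 - 0.9304*I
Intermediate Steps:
f(g) = (-21 + g)/(-31 + g) (f(g) = (-21 + g)/(g - 31) = (-21 + g)/(-31 + g))
q(w) = -5*sqrt(-1 + w) (q(w) = -5*sqrt(w - 1) = -5*sqrt(-1 + w))
W(a) = (-67 + a)/(a - 10*I*sqrt(2)) (W(a) = (a - 67)/(a - 5*sqrt(-1 - 7)) = (-67 + a)/(a - 10*I*sqrt(2)))
W(z) + f(65) = (-67 + 22)/(22 - 10*I*sqrt(2)) + (-21 + 65)/(-31 + 65) = -45/(22 - 10*I*sqrt(2)) + 44/34 = -45/(22 - 10*I*sqrt(2)) + (1/34)*44 = -45/(22 - 10*I*sqrt(2)) + 22/17 = 22/17 - 45/(22 - 10*I*sqrt(2))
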